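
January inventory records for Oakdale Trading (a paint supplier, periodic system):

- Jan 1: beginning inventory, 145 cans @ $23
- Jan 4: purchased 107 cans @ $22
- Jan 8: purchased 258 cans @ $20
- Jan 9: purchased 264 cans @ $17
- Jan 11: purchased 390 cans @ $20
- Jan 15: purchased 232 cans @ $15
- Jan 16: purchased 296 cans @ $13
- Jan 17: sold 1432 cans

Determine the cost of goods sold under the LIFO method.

Jan 17, 1432 sold [LIFO — newest first]: 296 @ $13 + 232 @ $15 + 390 @ $20 + 264 @ $17 + 250 @ $20 = $24,616
Ending inventory: 145 @ $23 + 107 @ $22 + 8 @ $20 = $5,849

COGS = $24,616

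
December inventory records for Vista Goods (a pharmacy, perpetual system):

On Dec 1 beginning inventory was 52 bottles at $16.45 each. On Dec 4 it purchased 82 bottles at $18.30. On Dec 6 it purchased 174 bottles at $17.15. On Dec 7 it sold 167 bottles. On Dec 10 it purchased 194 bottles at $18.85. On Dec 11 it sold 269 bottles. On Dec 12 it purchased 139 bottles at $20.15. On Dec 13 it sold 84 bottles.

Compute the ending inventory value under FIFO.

Dec 7, 167 sold [FIFO — oldest first]: 52 @ $16.45 + 82 @ $18.30 + 33 @ $17.15 = $2,921.95
Dec 11, 269 sold [FIFO — oldest first]: 141 @ $17.15 + 128 @ $18.85 = $4,830.95
Dec 13, 84 sold [FIFO — oldest first]: 66 @ $18.85 + 18 @ $20.15 = $1,606.80
Total COGS = $2,921.95 + $4,830.95 + $1,606.80 = $9,359.70
Ending inventory: 121 @ $20.15 = $2,438.15

Ending inventory = $2,438.15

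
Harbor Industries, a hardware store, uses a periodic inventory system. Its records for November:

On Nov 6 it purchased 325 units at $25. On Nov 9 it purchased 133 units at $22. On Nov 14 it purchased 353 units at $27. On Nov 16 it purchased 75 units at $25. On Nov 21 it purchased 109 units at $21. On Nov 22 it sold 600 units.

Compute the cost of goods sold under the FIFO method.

COGS = $14,885

Nov 22, 600 sold [FIFO — oldest first]: 325 @ $25 + 133 @ $22 + 142 @ $27 = $14,885
Ending inventory: 211 @ $27 + 75 @ $25 + 109 @ $21 = $9,861
Check: goods available $24,746 = COGS $14,885 + ending $9,861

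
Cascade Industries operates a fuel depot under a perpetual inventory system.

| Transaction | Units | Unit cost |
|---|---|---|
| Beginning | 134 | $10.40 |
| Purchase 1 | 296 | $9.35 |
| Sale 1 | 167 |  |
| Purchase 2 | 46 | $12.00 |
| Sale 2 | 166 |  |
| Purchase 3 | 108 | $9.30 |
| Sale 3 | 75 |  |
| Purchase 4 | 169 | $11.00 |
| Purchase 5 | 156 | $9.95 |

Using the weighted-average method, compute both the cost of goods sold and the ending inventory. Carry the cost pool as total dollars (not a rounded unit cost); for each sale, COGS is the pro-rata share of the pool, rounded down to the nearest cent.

After Beginning: 134 on hand, pool $1,393.60 (≈ $10.4000 each)
After Purchase 1: 430 on hand, pool $4,161.20 (≈ $9.6772 each)
Sale 1, sell 167: 167/430 × $4,161.20 → $1,616.09
After Purchase 2: 309 on hand, pool $3,097.11 (≈ $10.0230 each)
Sale 2, sell 166: 166/309 × $3,097.11 → $1,663.81
After Purchase 3: 251 on hand, pool $2,437.70 (≈ $9.7120 each)
Sale 3, sell 75: 75/251 × $2,437.70 → $728.39
After Purchase 4: 345 on hand, pool $3,568.31 (≈ $10.3429 each)
After Purchase 5: 501 on hand, pool $5,120.51 (≈ $10.2206 each)
Total COGS = $1,616.09 + $1,663.81 + $728.39 = $4,008.29
Ending inventory (cost pool remaining) = $5,120.51

COGS = $4,008.29; ending inventory = $5,120.51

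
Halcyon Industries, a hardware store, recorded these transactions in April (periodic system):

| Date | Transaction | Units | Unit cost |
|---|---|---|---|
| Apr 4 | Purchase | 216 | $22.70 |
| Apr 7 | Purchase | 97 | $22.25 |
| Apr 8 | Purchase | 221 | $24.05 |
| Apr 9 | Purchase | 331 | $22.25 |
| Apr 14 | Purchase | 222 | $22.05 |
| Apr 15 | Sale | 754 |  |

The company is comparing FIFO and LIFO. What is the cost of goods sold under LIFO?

FIFO COGS: 216 @ $22.70 + 97 @ $22.25 + 221 @ $24.05 + 220 @ $22.25 = $17,271.50
LIFO COGS: 222 @ $22.05 + 331 @ $22.25 + 201 @ $24.05 = $17,093.90

COGS = $17,093.90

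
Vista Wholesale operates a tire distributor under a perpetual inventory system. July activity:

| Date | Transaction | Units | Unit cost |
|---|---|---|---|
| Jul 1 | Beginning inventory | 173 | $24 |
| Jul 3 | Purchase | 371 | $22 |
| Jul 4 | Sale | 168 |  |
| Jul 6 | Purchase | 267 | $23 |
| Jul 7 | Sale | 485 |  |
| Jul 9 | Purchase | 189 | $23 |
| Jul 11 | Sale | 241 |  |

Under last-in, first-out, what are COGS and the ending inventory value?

COGS = $20,258; ending inventory = $2,544

Jul 4, 168 sold [LIFO — newest first]: 168 @ $22 = $3,696
Jul 7, 485 sold [LIFO — newest first]: 267 @ $23 + 203 @ $22 + 15 @ $24 = $10,967
Jul 11, 241 sold [LIFO — newest first]: 189 @ $23 + 52 @ $24 = $5,595
Total COGS = $3,696 + $10,967 + $5,595 = $20,258
Ending inventory: 106 @ $24 = $2,544
Check: goods available $22,802 = COGS $20,258 + ending $2,544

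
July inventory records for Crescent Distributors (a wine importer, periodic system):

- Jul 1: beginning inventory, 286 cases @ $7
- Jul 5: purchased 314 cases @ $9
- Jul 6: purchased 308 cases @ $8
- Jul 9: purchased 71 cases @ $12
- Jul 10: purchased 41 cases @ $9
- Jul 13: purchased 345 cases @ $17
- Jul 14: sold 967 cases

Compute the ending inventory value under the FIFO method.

Ending inventory = $6,378

Jul 14, 967 sold [FIFO — oldest first]: 286 @ $7 + 314 @ $9 + 308 @ $8 + 59 @ $12 = $8,000
Ending inventory: 12 @ $12 + 41 @ $9 + 345 @ $17 = $6,378
Check: goods available $14,378 = COGS $8,000 + ending $6,378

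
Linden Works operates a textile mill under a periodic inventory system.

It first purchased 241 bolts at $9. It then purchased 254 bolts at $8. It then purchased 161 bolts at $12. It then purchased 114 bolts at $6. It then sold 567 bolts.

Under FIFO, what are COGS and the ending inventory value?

COGS = $5,065; ending inventory = $1,752

Sale 1 (567) [FIFO — oldest first]: 241 @ $9 + 254 @ $8 + 72 @ $12 = $5,065
Ending inventory: 89 @ $12 + 114 @ $6 = $1,752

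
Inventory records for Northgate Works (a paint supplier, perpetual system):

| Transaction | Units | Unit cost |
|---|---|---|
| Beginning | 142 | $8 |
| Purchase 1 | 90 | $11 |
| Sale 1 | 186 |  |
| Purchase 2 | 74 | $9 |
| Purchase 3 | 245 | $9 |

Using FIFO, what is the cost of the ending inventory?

Sale 1 (186) [FIFO — oldest first]: 142 @ $8 + 44 @ $11 = $1,620
Ending inventory: 46 @ $11 + 74 @ $9 + 245 @ $9 = $3,377
Check: goods available $4,997 = COGS $1,620 + ending $3,377

Ending inventory = $3,377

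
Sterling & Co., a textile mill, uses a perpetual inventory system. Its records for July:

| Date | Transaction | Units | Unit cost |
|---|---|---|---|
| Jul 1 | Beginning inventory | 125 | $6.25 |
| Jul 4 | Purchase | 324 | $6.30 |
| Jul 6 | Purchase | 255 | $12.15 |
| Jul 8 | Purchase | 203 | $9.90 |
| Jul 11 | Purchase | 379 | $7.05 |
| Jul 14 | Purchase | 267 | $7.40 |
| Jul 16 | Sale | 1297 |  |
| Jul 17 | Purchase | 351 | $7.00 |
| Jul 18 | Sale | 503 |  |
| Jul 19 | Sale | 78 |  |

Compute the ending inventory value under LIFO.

Ending inventory = $162.50

Jul 16, 1297 sold [LIFO — newest first]: 267 @ $7.40 + 379 @ $7.05 + 203 @ $9.90 + 255 @ $12.15 + 193 @ $6.30 = $10,971.60
Jul 18, 503 sold [LIFO — newest first]: 351 @ $7.00 + 131 @ $6.30 + 21 @ $6.25 = $3,413.55
Jul 19, 78 sold [LIFO — newest first]: 78 @ $6.25 = $487.50
Total COGS = $10,971.60 + $3,413.55 + $487.50 = $14,872.65
Ending inventory: 26 @ $6.25 = $162.50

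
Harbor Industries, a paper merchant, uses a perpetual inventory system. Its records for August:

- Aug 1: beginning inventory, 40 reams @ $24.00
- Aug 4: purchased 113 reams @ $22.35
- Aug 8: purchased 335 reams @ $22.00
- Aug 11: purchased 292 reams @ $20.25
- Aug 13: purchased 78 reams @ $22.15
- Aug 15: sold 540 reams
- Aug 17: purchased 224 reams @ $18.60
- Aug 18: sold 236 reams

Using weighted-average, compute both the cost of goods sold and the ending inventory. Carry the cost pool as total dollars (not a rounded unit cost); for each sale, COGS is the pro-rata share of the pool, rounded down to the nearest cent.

COGS = $16,440.08; ending inventory = $6,222.57

After Aug 1: 40 on hand, pool $960.00 (≈ $24.0000 each)
After Aug 4: 153 on hand, pool $3,485.55 (≈ $22.7814 each)
After Aug 8: 488 on hand, pool $10,855.55 (≈ $22.2450 each)
After Aug 11: 780 on hand, pool $16,768.55 (≈ $21.4981 each)
After Aug 13: 858 on hand, pool $18,496.25 (≈ $21.5574 each)
Aug 15, sell 540: 540/858 × $18,496.25 → $11,640.99
After Aug 17: 542 on hand, pool $11,021.66 (≈ $20.3352 each)
Aug 18, sell 236: 236/542 × $11,021.66 → $4,799.09
Total COGS = $11,640.99 + $4,799.09 = $16,440.08
Ending inventory (cost pool remaining) = $6,222.57
Check: goods available $22,662.65 = COGS $16,440.08 + ending $6,222.57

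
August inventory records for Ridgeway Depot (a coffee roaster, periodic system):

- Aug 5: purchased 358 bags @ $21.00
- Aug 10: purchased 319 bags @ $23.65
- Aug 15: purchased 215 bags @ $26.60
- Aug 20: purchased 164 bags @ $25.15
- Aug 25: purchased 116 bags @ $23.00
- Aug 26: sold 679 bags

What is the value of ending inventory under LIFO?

Ending inventory = $10,710.75

Aug 26, 679 sold [LIFO — newest first]: 116 @ $23.00 + 164 @ $25.15 + 215 @ $26.60 + 184 @ $23.65 = $16,863.20
Ending inventory: 358 @ $21.00 + 135 @ $23.65 = $10,710.75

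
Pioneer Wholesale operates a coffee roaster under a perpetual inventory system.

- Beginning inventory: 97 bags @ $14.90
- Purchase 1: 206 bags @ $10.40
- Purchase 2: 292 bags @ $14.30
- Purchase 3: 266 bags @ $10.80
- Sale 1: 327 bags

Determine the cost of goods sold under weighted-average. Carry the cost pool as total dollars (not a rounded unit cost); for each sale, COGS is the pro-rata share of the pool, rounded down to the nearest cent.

After Beginning: 97 on hand, pool $1,445.30 (≈ $14.9000 each)
After Purchase 1: 303 on hand, pool $3,587.70 (≈ $11.8406 each)
After Purchase 2: 595 on hand, pool $7,763.30 (≈ $13.0476 each)
After Purchase 3: 861 on hand, pool $10,636.10 (≈ $12.3532 each)
Sale 1, sell 327: 327/861 × $10,636.10 → $4,039.49
Ending inventory (cost pool remaining) = $6,596.61
Check: goods available $10,636.10 = COGS $4,039.49 + ending $6,596.61

COGS = $4,039.49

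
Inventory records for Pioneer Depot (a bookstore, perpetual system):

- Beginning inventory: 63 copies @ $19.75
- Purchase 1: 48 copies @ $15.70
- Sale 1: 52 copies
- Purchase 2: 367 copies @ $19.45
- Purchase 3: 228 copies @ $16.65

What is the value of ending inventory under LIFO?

Ending inventory = $12,099.60

Sale 1 (52) [LIFO — newest first]: 48 @ $15.70 + 4 @ $19.75 = $832.60
Ending inventory: 59 @ $19.75 + 367 @ $19.45 + 228 @ $16.65 = $12,099.60
Check: goods available $12,932.20 = COGS $832.60 + ending $12,099.60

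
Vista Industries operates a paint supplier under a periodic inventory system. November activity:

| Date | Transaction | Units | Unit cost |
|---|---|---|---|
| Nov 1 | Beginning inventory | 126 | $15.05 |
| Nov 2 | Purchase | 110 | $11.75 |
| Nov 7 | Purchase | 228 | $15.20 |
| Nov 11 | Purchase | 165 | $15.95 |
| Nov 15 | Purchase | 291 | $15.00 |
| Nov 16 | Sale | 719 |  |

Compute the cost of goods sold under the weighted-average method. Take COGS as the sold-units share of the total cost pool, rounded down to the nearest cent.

COGS = $10,668.67

Nov 16, sell 719: 719/920 × $13,651.15 → $10,668.67
Ending inventory (cost pool remaining) = $2,982.48
Check: goods available $13,651.15 = COGS $10,668.67 + ending $2,982.48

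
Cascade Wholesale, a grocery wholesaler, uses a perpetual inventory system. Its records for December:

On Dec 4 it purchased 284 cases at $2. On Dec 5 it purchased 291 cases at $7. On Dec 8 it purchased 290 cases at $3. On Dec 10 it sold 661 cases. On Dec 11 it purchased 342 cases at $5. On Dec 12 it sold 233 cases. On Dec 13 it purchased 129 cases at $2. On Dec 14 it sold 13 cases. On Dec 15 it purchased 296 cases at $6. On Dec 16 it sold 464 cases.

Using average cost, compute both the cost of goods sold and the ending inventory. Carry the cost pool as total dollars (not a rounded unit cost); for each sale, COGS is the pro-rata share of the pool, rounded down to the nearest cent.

After Dec 4: 284 on hand, pool $568.00 (≈ $2.0000 each)
After Dec 5: 575 on hand, pool $2,605.00 (≈ $4.5304 each)
After Dec 8: 865 on hand, pool $3,475.00 (≈ $4.0173 each)
Dec 10, sell 661: 661/865 × $3,475.00 → $2,655.46
After Dec 11: 546 on hand, pool $2,529.54 (≈ $4.6329 each)
Dec 12, sell 233: 233/546 × $2,529.54 → $1,079.45
After Dec 13: 442 on hand, pool $1,708.09 (≈ $3.8645 each)
Dec 14, sell 13: 13/442 × $1,708.09 → $50.23
After Dec 15: 725 on hand, pool $3,433.86 (≈ $4.7364 each)
Dec 16, sell 464: 464/725 × $3,433.86 → $2,197.67
Total COGS = $2,655.46 + $1,079.45 + $50.23 + $2,197.67 = $5,982.81
Ending inventory (cost pool remaining) = $1,236.19

COGS = $5,982.81; ending inventory = $1,236.19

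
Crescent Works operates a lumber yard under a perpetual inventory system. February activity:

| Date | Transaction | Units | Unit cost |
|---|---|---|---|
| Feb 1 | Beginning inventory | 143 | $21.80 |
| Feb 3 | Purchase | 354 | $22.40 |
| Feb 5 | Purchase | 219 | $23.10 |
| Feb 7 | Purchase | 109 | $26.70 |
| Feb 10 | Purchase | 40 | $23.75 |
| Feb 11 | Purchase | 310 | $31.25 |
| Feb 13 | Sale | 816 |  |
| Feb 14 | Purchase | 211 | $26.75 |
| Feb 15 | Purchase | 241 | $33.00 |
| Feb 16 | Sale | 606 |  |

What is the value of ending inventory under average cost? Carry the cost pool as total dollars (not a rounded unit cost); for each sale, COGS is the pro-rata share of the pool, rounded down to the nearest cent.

Ending inventory = $5,727.22

After Feb 1: 143 on hand, pool $3,117.40 (≈ $21.8000 each)
After Feb 3: 497 on hand, pool $11,047.00 (≈ $22.2274 each)
After Feb 5: 716 on hand, pool $16,105.90 (≈ $22.4943 each)
After Feb 7: 825 on hand, pool $19,016.20 (≈ $23.0499 each)
After Feb 10: 865 on hand, pool $19,966.20 (≈ $23.0823 each)
After Feb 11: 1175 on hand, pool $29,653.70 (≈ $25.2372 each)
Feb 13, sell 816: 816/1175 × $29,653.70 → $20,593.54
After Feb 14: 570 on hand, pool $14,704.41 (≈ $25.7972 each)
After Feb 15: 811 on hand, pool $22,657.41 (≈ $27.9376 each)
Feb 16, sell 606: 606/811 × $22,657.41 → $16,930.19
Total COGS = $20,593.54 + $16,930.19 = $37,523.73
Ending inventory (cost pool remaining) = $5,727.22
Check: goods available $43,250.95 = COGS $37,523.73 + ending $5,727.22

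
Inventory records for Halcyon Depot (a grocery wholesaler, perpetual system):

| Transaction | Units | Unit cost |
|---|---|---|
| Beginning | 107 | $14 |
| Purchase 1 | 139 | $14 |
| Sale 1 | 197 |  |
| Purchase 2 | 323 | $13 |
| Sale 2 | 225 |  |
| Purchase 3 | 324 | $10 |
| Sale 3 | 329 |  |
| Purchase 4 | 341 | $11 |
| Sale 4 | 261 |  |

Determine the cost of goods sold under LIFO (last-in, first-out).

Sale 1 (197) [LIFO — newest first]: 139 @ $14 + 58 @ $14 = $2,758
Sale 2 (225) [LIFO — newest first]: 225 @ $13 = $2,925
Sale 3 (329) [LIFO — newest first]: 324 @ $10 + 5 @ $13 = $3,305
Sale 4 (261) [LIFO — newest first]: 261 @ $11 = $2,871
Total COGS = $2,758 + $2,925 + $3,305 + $2,871 = $11,859
Ending inventory: 49 @ $14 + 93 @ $13 + 80 @ $11 = $2,775

COGS = $11,859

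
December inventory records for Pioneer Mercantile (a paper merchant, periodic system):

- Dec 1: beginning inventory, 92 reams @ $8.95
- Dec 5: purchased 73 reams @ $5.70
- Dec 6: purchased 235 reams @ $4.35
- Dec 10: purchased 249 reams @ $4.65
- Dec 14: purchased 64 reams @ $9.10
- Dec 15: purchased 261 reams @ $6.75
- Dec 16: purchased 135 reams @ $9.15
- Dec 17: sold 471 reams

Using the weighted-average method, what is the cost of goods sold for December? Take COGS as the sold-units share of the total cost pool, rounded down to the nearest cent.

Dec 17, sell 471: 471/1109 × $6,999.00 → $2,972.52
Ending inventory (cost pool remaining) = $4,026.48
Check: goods available $6,999.00 = COGS $2,972.52 + ending $4,026.48

COGS = $2,972.52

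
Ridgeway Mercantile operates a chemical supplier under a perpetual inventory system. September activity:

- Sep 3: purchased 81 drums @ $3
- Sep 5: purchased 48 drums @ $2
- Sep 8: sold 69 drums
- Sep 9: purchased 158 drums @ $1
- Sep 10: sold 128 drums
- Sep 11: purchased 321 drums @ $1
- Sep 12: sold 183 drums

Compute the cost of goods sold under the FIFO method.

COGS = $590

Sep 8, 69 sold [FIFO — oldest first]: 69 @ $3 = $207
Sep 10, 128 sold [FIFO — oldest first]: 12 @ $3 + 48 @ $2 + 68 @ $1 = $200
Sep 12, 183 sold [FIFO — oldest first]: 90 @ $1 + 93 @ $1 = $183
Total COGS = $207 + $200 + $183 = $590
Ending inventory: 228 @ $1 = $228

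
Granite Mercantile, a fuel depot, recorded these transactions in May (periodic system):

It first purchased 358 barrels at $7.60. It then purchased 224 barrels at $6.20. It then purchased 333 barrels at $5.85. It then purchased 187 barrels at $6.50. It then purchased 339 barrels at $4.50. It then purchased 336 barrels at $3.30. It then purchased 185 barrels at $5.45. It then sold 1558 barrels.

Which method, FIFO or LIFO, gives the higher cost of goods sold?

FIFO

FIFO COGS: 358 @ $7.60 + 224 @ $6.20 + 333 @ $5.85 + 187 @ $6.50 + 339 @ $4.50 + 117 @ $3.30 = $9,184.75
LIFO COGS: 185 @ $5.45 + 336 @ $3.30 + 339 @ $4.50 + 187 @ $6.50 + 333 @ $5.85 + 178 @ $6.20 = $7,909.70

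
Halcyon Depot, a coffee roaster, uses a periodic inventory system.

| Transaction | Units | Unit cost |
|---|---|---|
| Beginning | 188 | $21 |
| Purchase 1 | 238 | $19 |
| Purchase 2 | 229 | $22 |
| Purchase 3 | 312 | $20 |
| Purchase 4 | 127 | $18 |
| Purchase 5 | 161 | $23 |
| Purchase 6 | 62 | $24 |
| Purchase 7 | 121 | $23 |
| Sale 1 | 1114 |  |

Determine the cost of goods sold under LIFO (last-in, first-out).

COGS = $23,476

Sale 1 (1114) [LIFO — newest first]: 121 @ $23 + 62 @ $24 + 161 @ $23 + 127 @ $18 + 312 @ $20 + 229 @ $22 + 102 @ $19 = $23,476
Ending inventory: 188 @ $21 + 136 @ $19 = $6,532
Check: goods available $30,008 = COGS $23,476 + ending $6,532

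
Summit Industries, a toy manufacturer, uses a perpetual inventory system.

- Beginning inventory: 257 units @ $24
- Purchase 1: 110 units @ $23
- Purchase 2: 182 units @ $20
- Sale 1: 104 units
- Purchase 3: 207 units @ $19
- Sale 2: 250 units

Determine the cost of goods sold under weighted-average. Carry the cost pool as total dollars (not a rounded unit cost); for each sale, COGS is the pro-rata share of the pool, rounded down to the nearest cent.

COGS = $7,679.94

After Beginning: 257 on hand, pool $6,168.00 (≈ $24.0000 each)
After Purchase 1: 367 on hand, pool $8,698.00 (≈ $23.7003 each)
After Purchase 2: 549 on hand, pool $12,338.00 (≈ $22.4736 each)
Sale 1, sell 104: 104/549 × $12,338.00 → $2,337.25
After Purchase 3: 652 on hand, pool $13,933.75 (≈ $21.3708 each)
Sale 2, sell 250: 250/652 × $13,933.75 → $5,342.69
Total COGS = $2,337.25 + $5,342.69 = $7,679.94
Ending inventory (cost pool remaining) = $8,591.06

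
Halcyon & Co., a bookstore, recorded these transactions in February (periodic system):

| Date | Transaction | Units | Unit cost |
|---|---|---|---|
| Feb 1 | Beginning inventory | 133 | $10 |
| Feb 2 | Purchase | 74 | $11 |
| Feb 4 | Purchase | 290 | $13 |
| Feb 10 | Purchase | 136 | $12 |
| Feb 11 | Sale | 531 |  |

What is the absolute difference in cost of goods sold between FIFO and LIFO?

FIFO COGS: 133 @ $10 + 74 @ $11 + 290 @ $13 + 34 @ $12 = $6,322
LIFO COGS: 136 @ $12 + 290 @ $13 + 74 @ $11 + 31 @ $10 = $6,526
Difference = |$6,322 − $6,526| = $204

$204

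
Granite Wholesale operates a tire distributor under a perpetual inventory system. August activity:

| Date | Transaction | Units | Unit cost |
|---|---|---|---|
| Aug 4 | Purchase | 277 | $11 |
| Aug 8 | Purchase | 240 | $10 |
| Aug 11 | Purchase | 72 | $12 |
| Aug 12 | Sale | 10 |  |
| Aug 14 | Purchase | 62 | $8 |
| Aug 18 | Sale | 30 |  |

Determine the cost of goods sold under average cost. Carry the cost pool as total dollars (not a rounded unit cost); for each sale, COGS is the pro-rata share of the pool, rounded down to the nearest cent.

COGS = $420.70

After Aug 4: 277 on hand, pool $3,047.00 (≈ $11.0000 each)
After Aug 8: 517 on hand, pool $5,447.00 (≈ $10.5358 each)
After Aug 11: 589 on hand, pool $6,311.00 (≈ $10.7148 each)
Aug 12, sell 10: 10/589 × $6,311.00 → $107.14
After Aug 14: 641 on hand, pool $6,699.86 (≈ $10.4522 each)
Aug 18, sell 30: 30/641 × $6,699.86 → $313.56
Total COGS = $107.14 + $313.56 = $420.70
Ending inventory (cost pool remaining) = $6,386.30
Check: goods available $6,807.00 = COGS $420.70 + ending $6,386.30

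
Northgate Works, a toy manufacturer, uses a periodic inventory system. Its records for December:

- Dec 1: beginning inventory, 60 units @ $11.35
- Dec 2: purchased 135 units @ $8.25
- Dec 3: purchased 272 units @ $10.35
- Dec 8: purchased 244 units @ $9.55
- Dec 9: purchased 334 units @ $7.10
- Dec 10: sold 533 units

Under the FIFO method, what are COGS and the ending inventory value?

Dec 10, 533 sold [FIFO — oldest first]: 60 @ $11.35 + 135 @ $8.25 + 272 @ $10.35 + 66 @ $9.55 = $5,240.25
Ending inventory: 178 @ $9.55 + 334 @ $7.10 = $4,071.30
Check: goods available $9,311.55 = COGS $5,240.25 + ending $4,071.30

COGS = $5,240.25; ending inventory = $4,071.30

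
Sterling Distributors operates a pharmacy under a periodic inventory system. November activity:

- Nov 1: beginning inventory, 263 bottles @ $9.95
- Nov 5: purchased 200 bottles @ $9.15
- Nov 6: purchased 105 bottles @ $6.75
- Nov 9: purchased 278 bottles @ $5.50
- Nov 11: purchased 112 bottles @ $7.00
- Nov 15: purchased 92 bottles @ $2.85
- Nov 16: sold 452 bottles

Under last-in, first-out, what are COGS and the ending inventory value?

COGS = $2,410.20; ending inventory = $5,320.60

Nov 16, 452 sold [LIFO — newest first]: 92 @ $2.85 + 112 @ $7.00 + 248 @ $5.50 = $2,410.20
Ending inventory: 263 @ $9.95 + 200 @ $9.15 + 105 @ $6.75 + 30 @ $5.50 = $5,320.60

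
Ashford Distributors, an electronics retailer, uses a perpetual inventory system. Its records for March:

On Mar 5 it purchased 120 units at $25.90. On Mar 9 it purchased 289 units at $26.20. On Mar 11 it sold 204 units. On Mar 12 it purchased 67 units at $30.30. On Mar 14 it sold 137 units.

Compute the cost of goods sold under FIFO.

COGS = $8,898.20

Mar 11, 204 sold [FIFO — oldest first]: 120 @ $25.90 + 84 @ $26.20 = $5,308.80
Mar 14, 137 sold [FIFO — oldest first]: 137 @ $26.20 = $3,589.40
Total COGS = $5,308.80 + $3,589.40 = $8,898.20
Ending inventory: 68 @ $26.20 + 67 @ $30.30 = $3,811.70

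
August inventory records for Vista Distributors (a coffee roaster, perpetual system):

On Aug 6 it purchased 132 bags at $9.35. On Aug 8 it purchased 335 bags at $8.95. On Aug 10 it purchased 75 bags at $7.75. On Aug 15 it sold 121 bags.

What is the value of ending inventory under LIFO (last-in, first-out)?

Ending inventory = $3,820.75

Aug 15, 121 sold [LIFO — newest first]: 75 @ $7.75 + 46 @ $8.95 = $992.95
Ending inventory: 132 @ $9.35 + 289 @ $8.95 = $3,820.75
Check: goods available $4,813.70 = COGS $992.95 + ending $3,820.75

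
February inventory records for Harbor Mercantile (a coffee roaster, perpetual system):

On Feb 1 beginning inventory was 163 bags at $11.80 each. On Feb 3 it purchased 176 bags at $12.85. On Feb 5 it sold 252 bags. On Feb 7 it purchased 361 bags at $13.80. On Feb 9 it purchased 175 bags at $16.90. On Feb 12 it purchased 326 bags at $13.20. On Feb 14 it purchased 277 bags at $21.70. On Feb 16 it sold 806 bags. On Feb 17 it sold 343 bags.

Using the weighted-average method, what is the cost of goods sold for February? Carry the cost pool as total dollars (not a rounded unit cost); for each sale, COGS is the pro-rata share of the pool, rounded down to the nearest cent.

After Feb 1: 163 on hand, pool $1,923.40 (≈ $11.8000 each)
After Feb 3: 339 on hand, pool $4,185.00 (≈ $12.3451 each)
Feb 5, sell 252: 252/339 × $4,185.00 → $3,110.97
After Feb 7: 448 on hand, pool $6,055.83 (≈ $13.5175 each)
After Feb 9: 623 on hand, pool $9,013.33 (≈ $14.4676 each)
After Feb 12: 949 on hand, pool $13,316.53 (≈ $14.0322 each)
After Feb 14: 1226 on hand, pool $19,327.43 (≈ $15.7646 each)
Feb 16, sell 806: 806/1226 × $19,327.43 → $12,706.28
Feb 17, sell 343: 343/420 × $6,621.15 → $5,407.27
Total COGS = $3,110.97 + $12,706.28 + $5,407.27 = $21,224.52
Ending inventory (cost pool remaining) = $1,213.88

COGS = $21,224.52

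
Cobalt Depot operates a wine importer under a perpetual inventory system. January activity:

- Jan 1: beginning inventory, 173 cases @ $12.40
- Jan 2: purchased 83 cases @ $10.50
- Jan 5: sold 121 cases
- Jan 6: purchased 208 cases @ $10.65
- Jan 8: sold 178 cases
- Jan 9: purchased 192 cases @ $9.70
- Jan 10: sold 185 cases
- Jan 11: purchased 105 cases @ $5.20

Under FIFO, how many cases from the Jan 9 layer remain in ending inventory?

Jan 5, 121 sold [FIFO — oldest first]: 121 @ $12.40 = $1,500.40
Jan 8, 178 sold [FIFO — oldest first]: 52 @ $12.40 + 83 @ $10.50 + 43 @ $10.65 = $1,974.25
Jan 10, 185 sold [FIFO — oldest first]: 165 @ $10.65 + 20 @ $9.70 = $1,951.25
Total COGS = $1,500.40 + $1,974.25 + $1,951.25 = $5,425.90
Ending inventory: 172 @ $9.70 + 105 @ $5.20 = $2,214.40
Check: goods available $7,640.30 = COGS $5,425.90 + ending $2,214.40

172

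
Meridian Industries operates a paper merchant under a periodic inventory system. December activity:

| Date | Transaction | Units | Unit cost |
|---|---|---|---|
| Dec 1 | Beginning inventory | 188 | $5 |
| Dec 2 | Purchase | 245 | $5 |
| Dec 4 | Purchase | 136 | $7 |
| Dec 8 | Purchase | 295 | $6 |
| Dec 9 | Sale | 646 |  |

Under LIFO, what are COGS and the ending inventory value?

COGS = $3,797; ending inventory = $1,090

Dec 9, 646 sold [LIFO — newest first]: 295 @ $6 + 136 @ $7 + 215 @ $5 = $3,797
Ending inventory: 188 @ $5 + 30 @ $5 = $1,090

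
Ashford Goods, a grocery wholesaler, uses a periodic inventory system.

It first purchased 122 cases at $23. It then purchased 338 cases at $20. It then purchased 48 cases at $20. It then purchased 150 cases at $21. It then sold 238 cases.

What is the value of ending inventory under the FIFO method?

Sale 1 (238) [FIFO — oldest first]: 122 @ $23 + 116 @ $20 = $5,126
Ending inventory: 222 @ $20 + 48 @ $20 + 150 @ $21 = $8,550

Ending inventory = $8,550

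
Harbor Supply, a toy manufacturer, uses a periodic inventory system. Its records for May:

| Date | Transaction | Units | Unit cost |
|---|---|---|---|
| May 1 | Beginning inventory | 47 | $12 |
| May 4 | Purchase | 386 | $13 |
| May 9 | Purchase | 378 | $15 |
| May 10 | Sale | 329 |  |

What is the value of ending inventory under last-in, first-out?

May 10, 329 sold [LIFO — newest first]: 329 @ $15 = $4,935
Ending inventory: 47 @ $12 + 386 @ $13 + 49 @ $15 = $6,317

Ending inventory = $6,317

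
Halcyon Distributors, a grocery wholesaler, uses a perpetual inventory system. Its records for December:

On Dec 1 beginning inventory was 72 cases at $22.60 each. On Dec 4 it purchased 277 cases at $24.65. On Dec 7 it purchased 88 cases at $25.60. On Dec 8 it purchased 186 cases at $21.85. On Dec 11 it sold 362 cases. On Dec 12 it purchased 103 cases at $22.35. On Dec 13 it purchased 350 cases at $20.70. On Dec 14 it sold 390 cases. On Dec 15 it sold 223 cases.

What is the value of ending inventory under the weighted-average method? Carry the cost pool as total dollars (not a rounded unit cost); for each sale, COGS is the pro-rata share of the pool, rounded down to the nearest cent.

Ending inventory = $2,225.93

After Dec 1: 72 on hand, pool $1,627.20 (≈ $22.6000 each)
After Dec 4: 349 on hand, pool $8,455.25 (≈ $24.2271 each)
After Dec 7: 437 on hand, pool $10,708.05 (≈ $24.5035 each)
After Dec 8: 623 on hand, pool $14,772.15 (≈ $23.7113 each)
Dec 11, sell 362: 362/623 × $14,772.15 → $8,583.49
After Dec 12: 364 on hand, pool $8,490.71 (≈ $23.3261 each)
After Dec 13: 714 on hand, pool $15,735.71 (≈ $22.0388 each)
Dec 14, sell 390: 390/714 × $15,735.71 → $8,595.13
Dec 15, sell 223: 223/324 × $7,140.58 → $4,914.65
Total COGS = $8,583.49 + $8,595.13 + $4,914.65 = $22,093.27
Ending inventory (cost pool remaining) = $2,225.93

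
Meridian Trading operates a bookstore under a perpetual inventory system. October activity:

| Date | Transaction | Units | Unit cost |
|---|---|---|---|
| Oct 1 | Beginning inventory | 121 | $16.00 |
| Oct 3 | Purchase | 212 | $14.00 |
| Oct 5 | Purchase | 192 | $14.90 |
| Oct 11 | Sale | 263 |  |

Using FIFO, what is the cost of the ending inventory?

Oct 11, 263 sold [FIFO — oldest first]: 121 @ $16.00 + 142 @ $14.00 = $3,924.00
Ending inventory: 70 @ $14.00 + 192 @ $14.90 = $3,840.80

Ending inventory = $3,840.80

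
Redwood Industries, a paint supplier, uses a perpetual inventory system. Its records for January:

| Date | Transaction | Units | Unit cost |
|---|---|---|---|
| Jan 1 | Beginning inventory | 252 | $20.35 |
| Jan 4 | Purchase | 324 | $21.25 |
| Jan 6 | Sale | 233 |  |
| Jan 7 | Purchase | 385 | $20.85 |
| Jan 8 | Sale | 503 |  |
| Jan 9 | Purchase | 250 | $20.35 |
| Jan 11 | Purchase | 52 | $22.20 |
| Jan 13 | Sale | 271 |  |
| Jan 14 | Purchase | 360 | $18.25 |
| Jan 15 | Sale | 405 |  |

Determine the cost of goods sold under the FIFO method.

COGS = $29,001.60

Jan 6, 233 sold [FIFO — oldest first]: 233 @ $20.35 = $4,741.55
Jan 8, 503 sold [FIFO — oldest first]: 19 @ $20.35 + 324 @ $21.25 + 160 @ $20.85 = $10,607.65
Jan 13, 271 sold [FIFO — oldest first]: 225 @ $20.85 + 46 @ $20.35 = $5,627.35
Jan 15, 405 sold [FIFO — oldest first]: 204 @ $20.35 + 52 @ $22.20 + 149 @ $18.25 = $8,025.05
Total COGS = $4,741.55 + $10,607.65 + $5,627.35 + $8,025.05 = $29,001.60
Ending inventory: 211 @ $18.25 = $3,850.75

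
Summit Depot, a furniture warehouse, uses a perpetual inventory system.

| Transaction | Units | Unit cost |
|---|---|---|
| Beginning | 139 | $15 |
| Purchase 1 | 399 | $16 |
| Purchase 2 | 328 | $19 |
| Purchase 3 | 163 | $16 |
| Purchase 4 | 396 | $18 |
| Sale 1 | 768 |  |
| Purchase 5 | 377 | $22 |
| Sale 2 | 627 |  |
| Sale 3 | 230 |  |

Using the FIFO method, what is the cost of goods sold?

Sale 1 (768) [FIFO — oldest first]: 139 @ $15 + 399 @ $16 + 230 @ $19 = $12,839
Sale 2 (627) [FIFO — oldest first]: 98 @ $19 + 163 @ $16 + 366 @ $18 = $11,058
Sale 3 (230) [FIFO — oldest first]: 30 @ $18 + 200 @ $22 = $4,940
Total COGS = $12,839 + $11,058 + $4,940 = $28,837
Ending inventory: 177 @ $22 = $3,894
Check: goods available $32,731 = COGS $28,837 + ending $3,894

COGS = $28,837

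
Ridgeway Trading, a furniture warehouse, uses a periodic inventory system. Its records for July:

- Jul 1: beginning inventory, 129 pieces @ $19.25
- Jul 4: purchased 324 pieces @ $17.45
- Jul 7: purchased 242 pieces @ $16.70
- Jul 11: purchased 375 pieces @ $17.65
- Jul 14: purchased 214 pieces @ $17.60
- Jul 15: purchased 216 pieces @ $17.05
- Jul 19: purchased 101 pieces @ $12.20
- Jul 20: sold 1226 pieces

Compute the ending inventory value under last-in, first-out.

Ending inventory = $6,775.95

Jul 20, 1226 sold [LIFO — newest first]: 101 @ $12.20 + 216 @ $17.05 + 214 @ $17.60 + 375 @ $17.65 + 242 @ $16.70 + 78 @ $17.45 = $20,702.65
Ending inventory: 129 @ $19.25 + 246 @ $17.45 = $6,775.95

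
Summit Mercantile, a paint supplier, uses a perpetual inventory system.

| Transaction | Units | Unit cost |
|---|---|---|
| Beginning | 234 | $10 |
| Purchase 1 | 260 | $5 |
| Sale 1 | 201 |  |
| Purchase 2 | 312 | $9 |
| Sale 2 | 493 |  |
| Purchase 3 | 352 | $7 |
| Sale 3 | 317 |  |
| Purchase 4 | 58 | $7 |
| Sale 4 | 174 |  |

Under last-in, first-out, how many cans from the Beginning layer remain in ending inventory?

Sale 1 (201) [LIFO — newest first]: 201 @ $5 = $1,005
Sale 2 (493) [LIFO — newest first]: 312 @ $9 + 59 @ $5 + 122 @ $10 = $4,323
Sale 3 (317) [LIFO — newest first]: 317 @ $7 = $2,219
Sale 4 (174) [LIFO — newest first]: 58 @ $7 + 35 @ $7 + 81 @ $10 = $1,461
Total COGS = $1,005 + $4,323 + $2,219 + $1,461 = $9,008
Ending inventory: 31 @ $10 = $310
Check: goods available $9,318 = COGS $9,008 + ending $310

31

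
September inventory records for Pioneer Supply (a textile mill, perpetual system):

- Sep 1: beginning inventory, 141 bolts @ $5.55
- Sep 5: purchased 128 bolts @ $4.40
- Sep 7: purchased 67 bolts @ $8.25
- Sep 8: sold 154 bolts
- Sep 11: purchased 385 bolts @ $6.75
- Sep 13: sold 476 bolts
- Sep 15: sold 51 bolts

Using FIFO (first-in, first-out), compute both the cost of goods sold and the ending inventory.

Sep 8, 154 sold [FIFO — oldest first]: 141 @ $5.55 + 13 @ $4.40 = $839.75
Sep 13, 476 sold [FIFO — oldest first]: 115 @ $4.40 + 67 @ $8.25 + 294 @ $6.75 = $3,043.25
Sep 15, 51 sold [FIFO — oldest first]: 51 @ $6.75 = $344.25
Total COGS = $839.75 + $3,043.25 + $344.25 = $4,227.25
Ending inventory: 40 @ $6.75 = $270.00
Check: goods available $4,497.25 = COGS $4,227.25 + ending $270.00

COGS = $4,227.25; ending inventory = $270.00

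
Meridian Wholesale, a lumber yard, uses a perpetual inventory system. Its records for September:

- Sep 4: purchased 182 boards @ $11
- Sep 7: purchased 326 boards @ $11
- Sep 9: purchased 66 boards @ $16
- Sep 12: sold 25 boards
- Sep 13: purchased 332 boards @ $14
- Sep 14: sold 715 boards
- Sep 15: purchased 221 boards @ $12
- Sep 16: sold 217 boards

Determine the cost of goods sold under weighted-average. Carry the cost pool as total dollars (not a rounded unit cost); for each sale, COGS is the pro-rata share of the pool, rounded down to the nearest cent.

COGS = $11,868.35

After Sep 4: 182 on hand, pool $2,002.00 (≈ $11.0000 each)
After Sep 7: 508 on hand, pool $5,588.00 (≈ $11.0000 each)
After Sep 9: 574 on hand, pool $6,644.00 (≈ $11.5749 each)
Sep 12, sell 25: 25/574 × $6,644.00 → $289.37
After Sep 13: 881 on hand, pool $11,002.63 (≈ $12.4888 each)
Sep 14, sell 715: 715/881 × $11,002.63 → $8,929.48
After Sep 15: 387 on hand, pool $4,725.15 (≈ $12.2097 each)
Sep 16, sell 217: 217/387 × $4,725.15 → $2,649.50
Total COGS = $289.37 + $8,929.48 + $2,649.50 = $11,868.35
Ending inventory (cost pool remaining) = $2,075.65
Check: goods available $13,944.00 = COGS $11,868.35 + ending $2,075.65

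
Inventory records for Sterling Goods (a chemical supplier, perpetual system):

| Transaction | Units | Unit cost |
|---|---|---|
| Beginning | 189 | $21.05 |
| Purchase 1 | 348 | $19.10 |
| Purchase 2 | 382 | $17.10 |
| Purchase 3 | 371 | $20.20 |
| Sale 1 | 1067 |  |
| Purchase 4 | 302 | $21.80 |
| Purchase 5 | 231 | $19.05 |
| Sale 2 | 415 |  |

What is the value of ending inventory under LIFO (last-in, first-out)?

Sale 1 (1067) [LIFO — newest first]: 371 @ $20.20 + 382 @ $17.10 + 314 @ $19.10 = $20,023.80
Sale 2 (415) [LIFO — newest first]: 231 @ $19.05 + 184 @ $21.80 = $8,411.75
Total COGS = $20,023.80 + $8,411.75 = $28,435.55
Ending inventory: 189 @ $21.05 + 34 @ $19.10 + 118 @ $21.80 = $7,200.25
Check: goods available $35,635.80 = COGS $28,435.55 + ending $7,200.25

Ending inventory = $7,200.25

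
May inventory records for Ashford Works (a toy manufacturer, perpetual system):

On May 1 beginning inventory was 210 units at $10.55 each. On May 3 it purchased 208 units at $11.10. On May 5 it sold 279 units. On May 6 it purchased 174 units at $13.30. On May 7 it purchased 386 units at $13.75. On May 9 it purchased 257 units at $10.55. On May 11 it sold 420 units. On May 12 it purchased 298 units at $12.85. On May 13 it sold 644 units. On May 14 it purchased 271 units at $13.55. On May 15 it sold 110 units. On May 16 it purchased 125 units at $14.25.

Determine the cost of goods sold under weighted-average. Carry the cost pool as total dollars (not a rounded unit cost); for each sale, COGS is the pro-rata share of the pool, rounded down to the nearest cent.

After May 1: 210 on hand, pool $2,215.50 (≈ $10.5500 each)
After May 3: 418 on hand, pool $4,524.30 (≈ $10.8237 each)
May 5, sell 279: 279/418 × $4,524.30 → $3,019.80
After May 6: 313 on hand, pool $3,818.70 (≈ $12.2003 each)
After May 7: 699 on hand, pool $9,126.20 (≈ $13.0561 each)
After May 9: 956 on hand, pool $11,837.55 (≈ $12.3824 each)
May 11, sell 420: 420/956 × $11,837.55 → $5,200.59
After May 12: 834 on hand, pool $10,466.26 (≈ $12.5495 each)
May 13, sell 644: 644/834 × $10,466.26 → $8,081.86
After May 14: 461 on hand, pool $6,056.45 (≈ $13.1376 each)
May 15, sell 110: 110/461 × $6,056.45 → $1,445.13
After May 16: 476 on hand, pool $6,392.57 (≈ $13.4298 each)
Total COGS = $3,019.80 + $5,200.59 + $8,081.86 + $1,445.13 = $17,747.38
Ending inventory (cost pool remaining) = $6,392.57
Check: goods available $24,139.95 = COGS $17,747.38 + ending $6,392.57

COGS = $17,747.38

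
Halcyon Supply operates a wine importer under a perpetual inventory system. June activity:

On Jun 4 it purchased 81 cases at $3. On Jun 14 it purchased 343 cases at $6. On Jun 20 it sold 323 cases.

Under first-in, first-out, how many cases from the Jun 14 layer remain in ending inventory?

Jun 20, 323 sold [FIFO — oldest first]: 81 @ $3 + 242 @ $6 = $1,695
Ending inventory: 101 @ $6 = $606
Check: goods available $2,301 = COGS $1,695 + ending $606

101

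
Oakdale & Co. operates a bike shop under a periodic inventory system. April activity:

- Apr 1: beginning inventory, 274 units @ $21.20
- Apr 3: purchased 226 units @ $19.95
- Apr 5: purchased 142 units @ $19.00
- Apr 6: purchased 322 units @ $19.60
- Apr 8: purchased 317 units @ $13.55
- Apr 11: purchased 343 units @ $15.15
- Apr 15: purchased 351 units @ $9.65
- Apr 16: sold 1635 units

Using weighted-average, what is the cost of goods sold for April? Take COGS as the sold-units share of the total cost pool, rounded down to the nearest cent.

Apr 16, sell 1635: 1635/1975 × $32,205.65 → $26,661.38
Ending inventory (cost pool remaining) = $5,544.27

COGS = $26,661.38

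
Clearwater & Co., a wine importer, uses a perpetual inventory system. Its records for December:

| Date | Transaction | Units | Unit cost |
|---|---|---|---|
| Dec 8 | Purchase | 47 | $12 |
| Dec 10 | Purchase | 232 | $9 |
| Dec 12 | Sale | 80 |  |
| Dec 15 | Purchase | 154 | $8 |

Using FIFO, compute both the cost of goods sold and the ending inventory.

Dec 12, 80 sold [FIFO — oldest first]: 47 @ $12 + 33 @ $9 = $861
Ending inventory: 199 @ $9 + 154 @ $8 = $3,023

COGS = $861; ending inventory = $3,023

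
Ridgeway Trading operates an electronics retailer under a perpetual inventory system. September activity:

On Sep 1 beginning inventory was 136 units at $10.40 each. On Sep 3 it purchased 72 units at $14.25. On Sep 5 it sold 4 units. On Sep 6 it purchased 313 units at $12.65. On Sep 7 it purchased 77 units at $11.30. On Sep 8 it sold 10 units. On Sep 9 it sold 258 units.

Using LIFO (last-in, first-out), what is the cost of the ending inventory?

Sep 5, 4 sold [LIFO — newest first]: 4 @ $14.25 = $57.00
Sep 8, 10 sold [LIFO — newest first]: 10 @ $11.30 = $113.00
Sep 9, 258 sold [LIFO — newest first]: 67 @ $11.30 + 191 @ $12.65 = $3,173.25
Total COGS = $57.00 + $113.00 + $3,173.25 = $3,343.25
Ending inventory: 136 @ $10.40 + 68 @ $14.25 + 122 @ $12.65 = $3,926.70

Ending inventory = $3,926.70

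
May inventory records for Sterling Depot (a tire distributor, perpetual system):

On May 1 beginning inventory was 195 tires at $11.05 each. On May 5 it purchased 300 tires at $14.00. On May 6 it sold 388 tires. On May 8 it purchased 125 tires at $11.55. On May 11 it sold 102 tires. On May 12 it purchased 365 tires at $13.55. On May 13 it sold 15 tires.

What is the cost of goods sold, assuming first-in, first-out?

May 6, 388 sold [FIFO — oldest first]: 195 @ $11.05 + 193 @ $14.00 = $4,856.75
May 11, 102 sold [FIFO — oldest first]: 102 @ $14.00 = $1,428.00
May 13, 15 sold [FIFO — oldest first]: 5 @ $14.00 + 10 @ $11.55 = $185.50
Total COGS = $4,856.75 + $1,428.00 + $185.50 = $6,470.25
Ending inventory: 115 @ $11.55 + 365 @ $13.55 = $6,274.00
Check: goods available $12,744.25 = COGS $6,470.25 + ending $6,274.00

COGS = $6,470.25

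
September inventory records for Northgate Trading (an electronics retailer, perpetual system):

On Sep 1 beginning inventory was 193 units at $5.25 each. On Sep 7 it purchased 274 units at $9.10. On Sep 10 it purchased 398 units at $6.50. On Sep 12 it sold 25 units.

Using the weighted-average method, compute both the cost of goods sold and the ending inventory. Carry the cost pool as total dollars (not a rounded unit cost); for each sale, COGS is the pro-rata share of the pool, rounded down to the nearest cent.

COGS = $176.11; ending inventory = $5,917.54

After Sep 1: 193 on hand, pool $1,013.25 (≈ $5.2500 each)
After Sep 7: 467 on hand, pool $3,506.65 (≈ $7.5089 each)
After Sep 10: 865 on hand, pool $6,093.65 (≈ $7.0447 each)
Sep 12, sell 25: 25/865 × $6,093.65 → $176.11
Ending inventory (cost pool remaining) = $5,917.54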